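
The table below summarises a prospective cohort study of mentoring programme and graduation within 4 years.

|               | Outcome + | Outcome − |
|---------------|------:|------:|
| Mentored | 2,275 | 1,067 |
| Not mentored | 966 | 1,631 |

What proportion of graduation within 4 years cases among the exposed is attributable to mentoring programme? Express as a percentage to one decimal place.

45.4

Cells: a = 2275, b = 1067, c = 966, d = 1631.
Risk in exposed = 2275/3342 = 0.68073; risk in unexposed = 966/2597 = 0.37197.
RR = 0.68073/0.37197 = 1.83008
AR% = (RR − 1)/RR × 100 = (1.83008 − 1)/1.83008 × 100 = 45.3575%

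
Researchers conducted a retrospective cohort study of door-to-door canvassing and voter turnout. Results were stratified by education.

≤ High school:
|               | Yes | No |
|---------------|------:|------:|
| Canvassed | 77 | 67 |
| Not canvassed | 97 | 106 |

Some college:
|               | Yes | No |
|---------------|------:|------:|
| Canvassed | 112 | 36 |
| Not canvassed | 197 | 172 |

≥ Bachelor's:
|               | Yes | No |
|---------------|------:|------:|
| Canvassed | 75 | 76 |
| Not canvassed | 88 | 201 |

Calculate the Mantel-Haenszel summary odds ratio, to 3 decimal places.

OR_MH = Σ(aᵢdᵢ/nᵢ) / Σ(bᵢcᵢ/nᵢ), where nᵢ is the stratum total.
Stratum 1 (≤ High school): n = 347; a·d/n = 77·106/347 = 23.5216; b·c/n = 67·97/347 = 18.7291
Stratum 2 (Some college): n = 517; a·d/n = 112·172/517 = 37.2611; b·c/n = 36·197/517 = 13.7176
Stratum 3 (≥ Bachelor's): n = 440; a·d/n = 75·201/440 = 34.2614; b·c/n = 76·88/440 = 15.2000
OR_MH = (23.5216 + 37.2611 + 34.2614) / (18.7291 + 13.7176 + 15.2000) = 95.0441 / 47.6467 = 1.99477

1.995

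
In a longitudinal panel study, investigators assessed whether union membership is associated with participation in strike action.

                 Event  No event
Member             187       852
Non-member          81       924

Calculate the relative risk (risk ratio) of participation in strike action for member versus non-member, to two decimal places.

Cells: a = 187, b = 852, c = 81, d = 924.
Risk in exposed = 187/1039 = 0.17998; risk in unexposed = 81/1005 = 0.08060.
RR = 0.17998 / 0.08060 = 2.23309
The risk among the exposed is 2.23 times that among the unexposed.

2.23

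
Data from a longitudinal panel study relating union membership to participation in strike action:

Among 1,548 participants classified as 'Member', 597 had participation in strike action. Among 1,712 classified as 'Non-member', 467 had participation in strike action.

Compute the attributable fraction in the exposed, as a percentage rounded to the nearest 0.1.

29.3

From the description: a = 597, b = 951, c = 467, d = 1245.
Risk in exposed = 597/1548 = 0.38566; risk in unexposed = 467/1712 = 0.27278.
RR = 0.38566/0.27278 = 1.41381
AR% = (RR − 1)/RR × 100 = (1.41381 − 1)/1.41381 × 100 = 29.2690%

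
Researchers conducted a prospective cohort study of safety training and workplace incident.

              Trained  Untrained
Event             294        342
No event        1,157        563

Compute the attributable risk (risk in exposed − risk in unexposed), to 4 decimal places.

Reading the table with exposure as columns: a = 294 (Trained, case), b = 1157 (Trained, non-case), c = 342 (Untrained, case), d = 563.
Risk in exposed = 294/1451 = 0.202619; risk in unexposed = 342/905 = 0.377901.
Risk difference = 0.202619 − 0.377901 = -0.175282

-0.1753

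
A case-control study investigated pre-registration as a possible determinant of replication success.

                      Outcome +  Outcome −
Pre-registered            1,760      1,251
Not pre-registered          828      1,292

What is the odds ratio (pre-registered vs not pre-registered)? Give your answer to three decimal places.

Cells: a = 1760, b = 1251, c = 828, d = 1292.
OR = (a·d)/(b·c) = (1760 × 1292) / (1251 × 828) = 2273920 / 1035828 = 2.19527
The odds of replication success are about 2.20 times as high in the pre-registered group.

2.195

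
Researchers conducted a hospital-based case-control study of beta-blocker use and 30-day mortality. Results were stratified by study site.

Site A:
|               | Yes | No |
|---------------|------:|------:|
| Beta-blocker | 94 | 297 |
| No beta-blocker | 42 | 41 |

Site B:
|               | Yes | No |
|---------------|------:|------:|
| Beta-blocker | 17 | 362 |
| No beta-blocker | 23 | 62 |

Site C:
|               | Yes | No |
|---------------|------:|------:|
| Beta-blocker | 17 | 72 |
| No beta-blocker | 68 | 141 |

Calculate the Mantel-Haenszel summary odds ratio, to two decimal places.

OR_MH = Σ(aᵢdᵢ/nᵢ) / Σ(bᵢcᵢ/nᵢ), where nᵢ is the stratum total.
Stratum 1 (Site A): n = 474; a·d/n = 94·41/474 = 8.1308; b·c/n = 297·42/474 = 26.3165
Stratum 2 (Site B): n = 464; a·d/n = 17·62/464 = 2.2716; b·c/n = 362·23/464 = 17.9440
Stratum 3 (Site C): n = 298; a·d/n = 17·141/298 = 8.0436; b·c/n = 72·68/298 = 16.4295
OR_MH = (8.1308 + 2.2716 + 8.0436) / (26.3165 + 17.9440 + 16.4295) = 18.4460 / 60.6900 = 0.30394

0.30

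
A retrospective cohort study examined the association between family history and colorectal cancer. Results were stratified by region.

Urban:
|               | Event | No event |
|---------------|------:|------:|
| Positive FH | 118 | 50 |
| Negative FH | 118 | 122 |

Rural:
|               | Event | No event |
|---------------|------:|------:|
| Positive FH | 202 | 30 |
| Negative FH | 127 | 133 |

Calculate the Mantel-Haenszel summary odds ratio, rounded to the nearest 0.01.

4.05

OR_MH = Σ(aᵢdᵢ/nᵢ) / Σ(bᵢcᵢ/nᵢ), where nᵢ is the stratum total.
Stratum 1 (Urban): n = 408; a·d/n = 118·122/408 = 35.2843; b·c/n = 50·118/408 = 14.4608
Stratum 2 (Rural): n = 492; a·d/n = 202·133/492 = 54.6057; b·c/n = 30·127/492 = 7.7439
OR_MH = (35.2843 + 54.6057) / (14.4608 + 7.7439) = 89.8900 / 22.2047 = 4.04824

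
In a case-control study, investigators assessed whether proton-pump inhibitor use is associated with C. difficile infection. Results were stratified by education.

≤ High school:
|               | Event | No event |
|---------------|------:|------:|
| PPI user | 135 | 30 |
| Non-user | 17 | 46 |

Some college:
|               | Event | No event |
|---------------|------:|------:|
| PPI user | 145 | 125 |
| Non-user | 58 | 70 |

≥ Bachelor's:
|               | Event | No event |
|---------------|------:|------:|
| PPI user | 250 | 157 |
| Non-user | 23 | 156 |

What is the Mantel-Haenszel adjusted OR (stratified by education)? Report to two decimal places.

OR_MH = Σ(aᵢdᵢ/nᵢ) / Σ(bᵢcᵢ/nᵢ), where nᵢ is the stratum total.
Stratum 1 (≤ High school): n = 228; a·d/n = 135·46/228 = 27.2368; b·c/n = 30·17/228 = 2.2368
Stratum 2 (Some college): n = 398; a·d/n = 145·70/398 = 25.5025; b·c/n = 125·58/398 = 18.2161
Stratum 3 (≥ Bachelor's): n = 586; a·d/n = 250·156/586 = 66.5529; b·c/n = 157·23/586 = 6.1621
OR_MH = (27.2368 + 25.5025 + 66.5529) / (2.2368 + 18.2161 + 6.1621) = 119.2923 / 26.6150 = 4.48214

4.48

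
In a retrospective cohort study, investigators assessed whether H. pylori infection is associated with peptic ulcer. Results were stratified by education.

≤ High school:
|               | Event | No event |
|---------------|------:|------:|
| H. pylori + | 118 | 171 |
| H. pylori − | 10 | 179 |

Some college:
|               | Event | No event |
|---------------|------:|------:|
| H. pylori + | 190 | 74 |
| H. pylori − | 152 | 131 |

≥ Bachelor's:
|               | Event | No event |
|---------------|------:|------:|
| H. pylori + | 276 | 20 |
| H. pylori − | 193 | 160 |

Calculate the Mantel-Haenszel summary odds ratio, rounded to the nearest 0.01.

OR_MH = Σ(aᵢdᵢ/nᵢ) / Σ(bᵢcᵢ/nᵢ), where nᵢ is the stratum total.
Stratum 1 (≤ High school): n = 478; a·d/n = 118·179/478 = 44.1883; b·c/n = 171·10/478 = 3.5774
Stratum 2 (Some college): n = 547; a·d/n = 190·131/547 = 45.5027; b·c/n = 74·152/547 = 20.5631
Stratum 3 (≥ Bachelor's): n = 649; a·d/n = 276·160/649 = 68.0431; b·c/n = 20·193/649 = 5.9476
OR_MH = (44.1883 + 45.5027 + 68.0431) / (3.5774 + 20.5631 + 5.9476) = 157.7342 / 30.0881 = 5.24241

5.24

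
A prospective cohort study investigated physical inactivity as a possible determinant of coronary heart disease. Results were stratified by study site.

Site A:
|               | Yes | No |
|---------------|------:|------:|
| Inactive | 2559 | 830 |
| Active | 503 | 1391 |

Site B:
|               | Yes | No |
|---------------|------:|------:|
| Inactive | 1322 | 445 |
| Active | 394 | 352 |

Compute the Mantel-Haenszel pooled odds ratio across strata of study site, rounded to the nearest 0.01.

5.77

OR_MH = Σ(aᵢdᵢ/nᵢ) / Σ(bᵢcᵢ/nᵢ), where nᵢ is the stratum total.
Stratum 1 (Site A): n = 5283; a·d/n = 2559·1391/5283 = 673.7780; b·c/n = 830·503/5283 = 79.0252
Stratum 2 (Site B): n = 2513; a·d/n = 1322·352/2513 = 185.1747; b·c/n = 445·394/2513 = 69.7692
OR_MH = (673.7780 + 185.1747) / (79.0252 + 69.7692) = 858.9527 / 148.7944 = 5.77275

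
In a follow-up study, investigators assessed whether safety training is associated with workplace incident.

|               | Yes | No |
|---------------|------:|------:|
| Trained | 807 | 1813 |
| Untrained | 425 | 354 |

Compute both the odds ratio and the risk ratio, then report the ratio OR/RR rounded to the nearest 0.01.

0.66

Cells: a = 807, b = 1813, c = 425, d = 354.
OR = (807·354)/(1813·425) = 285678/770525 = 0.37076
Risk in exposed = 807/2620 = 0.30802; risk in unexposed = 425/779 = 0.54557; RR = 0.56457
OR/RR = 0.37076 / 0.56457 = 0.65670
The outcome is not rare, so the OR lies further from 1 than the RR.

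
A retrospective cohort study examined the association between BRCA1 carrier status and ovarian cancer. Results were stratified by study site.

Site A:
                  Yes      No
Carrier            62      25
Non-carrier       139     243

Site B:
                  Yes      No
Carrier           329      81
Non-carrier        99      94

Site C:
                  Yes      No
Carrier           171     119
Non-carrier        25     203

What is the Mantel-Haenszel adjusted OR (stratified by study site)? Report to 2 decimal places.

OR_MH = Σ(aᵢdᵢ/nᵢ) / Σ(bᵢcᵢ/nᵢ), where nᵢ is the stratum total.
Stratum 1 (Site A): n = 469; a·d/n = 62·243/469 = 32.1237; b·c/n = 25·139/469 = 7.4094
Stratum 2 (Site B): n = 603; a·d/n = 329·94/603 = 51.2869; b·c/n = 81·99/603 = 13.2985
Stratum 3 (Site C): n = 518; a·d/n = 171·203/518 = 67.0135; b·c/n = 119·25/518 = 5.7432
OR_MH = (32.1237 + 51.2869 + 67.0135) / (7.4094 + 13.2985 + 5.7432) = 150.4241 / 26.4511 = 5.68687

5.69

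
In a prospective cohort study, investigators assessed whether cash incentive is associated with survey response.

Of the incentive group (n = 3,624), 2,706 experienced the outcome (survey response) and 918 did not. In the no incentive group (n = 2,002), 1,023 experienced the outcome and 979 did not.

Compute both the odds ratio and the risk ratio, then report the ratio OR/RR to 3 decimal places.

From the description: a = 2706, b = 918, c = 1023, d = 979.
OR = (2706·979)/(918·1023) = 2649174/939114 = 2.82093
Risk in exposed = 2706/3624 = 0.74669; risk in unexposed = 1023/2002 = 0.51099; RR = 1.46126
OR/RR = 2.82093 / 1.46126 = 1.93047
The outcome is not rare, so the OR lies further from 1 than the RR.

1.930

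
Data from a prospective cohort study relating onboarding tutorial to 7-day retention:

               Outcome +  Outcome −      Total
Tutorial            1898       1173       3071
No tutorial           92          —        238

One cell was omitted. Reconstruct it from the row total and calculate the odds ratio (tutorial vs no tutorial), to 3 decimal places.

2.568

The missing cell is in the unexposed row: 238 − 92 = 146.
So a = 1898, b = 1173, c = 92, d = 146.
OR = (a·d)/(b·c) = (1898 × 146) / (1173 × 92) = 277108 / 107916 = 2.56781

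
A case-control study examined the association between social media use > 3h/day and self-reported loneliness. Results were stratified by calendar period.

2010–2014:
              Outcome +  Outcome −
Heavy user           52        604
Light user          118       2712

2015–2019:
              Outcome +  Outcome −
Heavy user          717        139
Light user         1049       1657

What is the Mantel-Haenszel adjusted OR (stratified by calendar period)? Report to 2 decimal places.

6.09

OR_MH = Σ(aᵢdᵢ/nᵢ) / Σ(bᵢcᵢ/nᵢ), where nᵢ is the stratum total.
Stratum 1 (2010–2014): n = 3486; a·d/n = 52·2712/3486 = 40.4544; b·c/n = 604·118/3486 = 20.4452
Stratum 2 (2015–2019): n = 3562; a·d/n = 717·1657/3562 = 333.5399; b·c/n = 139·1049/3562 = 40.9351
OR_MH = (40.4544 + 333.5399) / (20.4452 + 40.9351) = 373.9943 / 61.3804 = 6.09306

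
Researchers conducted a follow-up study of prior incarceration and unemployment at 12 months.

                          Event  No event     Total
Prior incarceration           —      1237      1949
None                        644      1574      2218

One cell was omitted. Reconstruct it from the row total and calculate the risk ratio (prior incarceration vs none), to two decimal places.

The missing cell is in the exposed row: 1949 − 1237 = 712.
So a = 712, b = 1237, c = 644, d = 1574.
RR = [a/(a+b)] / [c/(c+d)] = (712/1949) / (644/2218) = 0.36532/0.29035 = 1.25818

1.26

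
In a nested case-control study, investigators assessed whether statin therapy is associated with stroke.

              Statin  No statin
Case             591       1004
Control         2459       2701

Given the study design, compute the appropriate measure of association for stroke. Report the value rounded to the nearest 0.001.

0.647

Reading the table with exposure as columns: a = 591 (Statin, case), b = 2459 (Statin, non-case), c = 1004 (No statin, case), d = 2701.
This is a nested case-control study: participants were sampled on outcome status, so risks in the source population cannot be estimated directly — relative risk is not valid here. The odds ratio is the appropriate measure.
OR = (a·d)/(b·c) = (591 × 2701) / (2459 × 1004) = 1596291 / 2468836 = 0.64658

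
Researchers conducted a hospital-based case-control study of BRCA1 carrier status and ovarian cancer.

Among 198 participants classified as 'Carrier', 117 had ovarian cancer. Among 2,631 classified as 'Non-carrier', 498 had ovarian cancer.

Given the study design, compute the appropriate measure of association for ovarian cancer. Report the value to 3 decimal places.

From the description: a = 117, b = 81, c = 498, d = 2133.
This is a hospital-based case-control study: participants were sampled on outcome status, so risks in the source population cannot be estimated directly — relative risk is not valid here. The odds ratio is the appropriate measure.
OR = (a·d)/(b·c) = (117 × 2133) / (81 × 498) = 249561 / 40338 = 6.18675

6.187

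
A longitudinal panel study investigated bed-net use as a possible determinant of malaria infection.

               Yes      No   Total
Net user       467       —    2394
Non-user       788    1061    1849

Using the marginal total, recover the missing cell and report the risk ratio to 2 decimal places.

The missing cell is in the exposed row: 2394 − 467 = 1927.
So a = 467, b = 1927, c = 788, d = 1061.
RR = [a/(a+b)] / [c/(c+d)] = (467/2394) / (788/1849) = 0.19507/0.42618 = 0.45772

0.46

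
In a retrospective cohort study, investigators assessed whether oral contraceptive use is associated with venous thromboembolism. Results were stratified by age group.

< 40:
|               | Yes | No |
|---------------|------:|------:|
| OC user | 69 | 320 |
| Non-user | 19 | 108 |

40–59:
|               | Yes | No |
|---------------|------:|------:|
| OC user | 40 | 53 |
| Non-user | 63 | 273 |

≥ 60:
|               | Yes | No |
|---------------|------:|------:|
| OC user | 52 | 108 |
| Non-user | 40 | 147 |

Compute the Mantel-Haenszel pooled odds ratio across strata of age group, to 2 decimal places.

1.93

OR_MH = Σ(aᵢdᵢ/nᵢ) / Σ(bᵢcᵢ/nᵢ), where nᵢ is the stratum total.
Stratum 1 (< 40): n = 516; a·d/n = 69·108/516 = 14.4419; b·c/n = 320·19/516 = 11.7829
Stratum 2 (40–59): n = 429; a·d/n = 40·273/429 = 25.4545; b·c/n = 53·63/429 = 7.7832
Stratum 3 (≥ 60): n = 347; a·d/n = 52·147/347 = 22.0288; b·c/n = 108·40/347 = 12.4496
OR_MH = (14.4419 + 25.4545 + 22.0288) / (11.7829 + 7.7832 + 12.4496) = 61.9252 / 32.0157 = 1.93421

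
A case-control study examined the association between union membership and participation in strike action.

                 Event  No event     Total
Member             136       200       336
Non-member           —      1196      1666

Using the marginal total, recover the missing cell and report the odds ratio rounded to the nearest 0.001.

1.730

The missing cell is in the unexposed row: 1666 − 1196 = 470.
So a = 136, b = 200, c = 470, d = 1196.
OR = (a·d)/(b·c) = (136 × 1196) / (200 × 470) = 162656 / 94000 = 1.73038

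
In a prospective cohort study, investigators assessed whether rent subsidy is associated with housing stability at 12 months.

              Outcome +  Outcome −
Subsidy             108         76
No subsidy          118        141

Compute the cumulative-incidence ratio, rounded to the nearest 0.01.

Cells: a = 108, b = 76, c = 118, d = 141.
Risk in exposed = 108/184 = 0.58696; risk in unexposed = 118/259 = 0.45560.
RR = 0.58696 / 0.45560 = 1.28832
The risk among the exposed is 1.29 times that among the unexposed.

1.29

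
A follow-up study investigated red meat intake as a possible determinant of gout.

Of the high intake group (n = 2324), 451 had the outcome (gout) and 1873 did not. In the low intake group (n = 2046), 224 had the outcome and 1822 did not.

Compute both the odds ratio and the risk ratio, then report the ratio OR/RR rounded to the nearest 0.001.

1.105

From the description: a = 451, b = 1873, c = 224, d = 1822.
OR = (451·1822)/(1873·224) = 821722/419552 = 1.95857
Risk in exposed = 451/2324 = 0.19406; risk in unexposed = 224/2046 = 0.10948; RR = 1.77255
OR/RR = 1.95857 / 1.77255 = 1.10495
The outcome is not rare, so the OR lies further from 1 than the RR.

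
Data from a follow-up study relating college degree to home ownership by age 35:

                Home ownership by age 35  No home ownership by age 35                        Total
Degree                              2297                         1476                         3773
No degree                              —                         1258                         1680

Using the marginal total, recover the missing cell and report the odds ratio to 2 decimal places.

4.64

The missing cell is in the unexposed row: 1680 − 1258 = 422.
So a = 2297, b = 1476, c = 422, d = 1258.
OR = (a·d)/(b·c) = (2297 × 1258) / (1476 × 422) = 2889626 / 622872 = 4.63920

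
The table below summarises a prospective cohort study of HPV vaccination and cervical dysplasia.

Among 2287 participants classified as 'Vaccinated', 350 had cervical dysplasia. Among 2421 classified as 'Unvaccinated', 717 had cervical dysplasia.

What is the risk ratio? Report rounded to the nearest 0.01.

0.52

From the description: a = 350, b = 1937, c = 717, d = 1704.
Risk in exposed = 350/2287 = 0.15304; risk in unexposed = 717/2421 = 0.29616.
RR = 0.15304 / 0.29616 = 0.51675
The risk is 48% lower among the exposed than among the unexposed.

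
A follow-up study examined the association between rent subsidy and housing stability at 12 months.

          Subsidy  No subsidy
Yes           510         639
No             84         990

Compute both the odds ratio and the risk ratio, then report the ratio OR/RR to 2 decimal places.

4.30

Reading the table with exposure as columns: a = 510 (Subsidy, case), b = 84 (Subsidy, non-case), c = 639 (No subsidy, case), d = 990.
OR = (510·990)/(84·639) = 504900/53676 = 9.40644
Risk in exposed = 510/594 = 0.85859; risk in unexposed = 639/1629 = 0.39227; RR = 2.18879
OR/RR = 9.40644 / 2.18879 = 4.29755
The outcome is not rare, so the OR lies further from 1 than the RR.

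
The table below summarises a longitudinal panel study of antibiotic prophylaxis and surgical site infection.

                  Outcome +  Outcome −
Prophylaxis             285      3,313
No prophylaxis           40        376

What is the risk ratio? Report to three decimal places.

0.824

Cells: a = 285, b = 3313, c = 40, d = 376.
Risk in exposed = 285/3598 = 0.07921; risk in unexposed = 40/416 = 0.09615.
RR = 0.07921 / 0.09615 = 0.82379
The risk is 18% lower among the exposed than among the unexposed.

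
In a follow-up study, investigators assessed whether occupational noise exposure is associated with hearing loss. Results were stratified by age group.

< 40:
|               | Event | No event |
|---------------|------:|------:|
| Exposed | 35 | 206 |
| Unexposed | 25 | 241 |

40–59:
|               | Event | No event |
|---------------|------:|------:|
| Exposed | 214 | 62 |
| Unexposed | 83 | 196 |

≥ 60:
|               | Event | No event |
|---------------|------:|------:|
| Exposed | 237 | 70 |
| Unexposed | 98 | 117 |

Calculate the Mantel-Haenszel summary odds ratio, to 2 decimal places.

OR_MH = Σ(aᵢdᵢ/nᵢ) / Σ(bᵢcᵢ/nᵢ), where nᵢ is the stratum total.
Stratum 1 (< 40): n = 507; a·d/n = 35·241/507 = 16.6371; b·c/n = 206·25/507 = 10.1578
Stratum 2 (40–59): n = 555; a·d/n = 214·196/555 = 75.5748; b·c/n = 62·83/555 = 9.2721
Stratum 3 (≥ 60): n = 522; a·d/n = 237·117/522 = 53.1207; b·c/n = 70·98/522 = 13.1418
OR_MH = (16.6371 + 75.5748 + 53.1207) / (10.1578 + 9.2721 + 13.1418) = 145.3325 / 32.5716 = 4.46194

4.46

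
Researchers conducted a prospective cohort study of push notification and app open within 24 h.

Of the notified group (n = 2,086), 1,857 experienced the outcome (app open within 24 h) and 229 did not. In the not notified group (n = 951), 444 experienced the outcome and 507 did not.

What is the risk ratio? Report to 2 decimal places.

From the description: a = 1857, b = 229, c = 444, d = 507.
Risk in exposed = 1857/2086 = 0.89022; risk in unexposed = 444/951 = 0.46688.
RR = 0.89022 / 0.46688 = 1.90676
The risk among the exposed is 1.91 times that among the unexposed.

1.91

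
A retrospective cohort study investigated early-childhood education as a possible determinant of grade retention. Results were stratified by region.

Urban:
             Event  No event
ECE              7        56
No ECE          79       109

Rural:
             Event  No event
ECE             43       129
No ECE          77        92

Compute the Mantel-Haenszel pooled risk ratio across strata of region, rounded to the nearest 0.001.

0.453

RR_MH = Σ(aᵢ·n₀ᵢ/nᵢ) / Σ(cᵢ·n₁ᵢ/nᵢ), with n₁ᵢ = aᵢ+bᵢ (exposed), n₀ᵢ = cᵢ+dᵢ (unexposed), nᵢ = n₁ᵢ+n₀ᵢ.
Stratum 1 (Urban): n₁ = 63, n₀ = 188, n = 251; a·n₀/n = 7·188/251 = 5.2430; c·n₁/n = 79·63/251 = 19.8287
Stratum 2 (Rural): n₁ = 172, n₀ = 169, n = 341; a·n₀/n = 43·169/341 = 21.3109; c·n₁/n = 77·172/341 = 38.8387
RR_MH = (5.2430 + 21.3109) / (19.8287 + 38.8387) = 26.5539 / 58.6674 = 0.45262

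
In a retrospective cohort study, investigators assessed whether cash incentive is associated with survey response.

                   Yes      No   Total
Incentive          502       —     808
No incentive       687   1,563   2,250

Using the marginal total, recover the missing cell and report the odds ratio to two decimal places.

The missing cell is in the exposed row: 808 − 502 = 306.
So a = 502, b = 306, c = 687, d = 1563.
OR = (a·d)/(b·c) = (502 × 1563) / (306 × 687) = 784626 / 210222 = 3.73237

3.73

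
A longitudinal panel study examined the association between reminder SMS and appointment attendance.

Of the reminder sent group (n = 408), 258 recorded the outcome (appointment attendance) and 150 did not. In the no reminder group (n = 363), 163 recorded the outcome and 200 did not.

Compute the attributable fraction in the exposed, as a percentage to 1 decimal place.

29.0

From the description: a = 258, b = 150, c = 163, d = 200.
Risk in exposed = 258/408 = 0.63235; risk in unexposed = 163/363 = 0.44904.
RR = 0.63235/0.44904 = 1.40825
AR% = (RR − 1)/RR × 100 = (1.40825 − 1)/1.40825 × 100 = 28.9897%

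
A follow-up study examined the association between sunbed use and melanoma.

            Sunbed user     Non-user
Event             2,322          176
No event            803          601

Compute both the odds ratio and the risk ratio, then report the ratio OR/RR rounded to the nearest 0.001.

3.010

Reading the table with exposure as columns: a = 2322 (Sunbed user, case), b = 803 (Sunbed user, non-case), c = 176 (Non-user, case), d = 601.
OR = (2322·601)/(803·176) = 1395522/141328 = 9.87435
Risk in exposed = 2322/3125 = 0.74304; risk in unexposed = 176/777 = 0.22651; RR = 3.28035
OR/RR = 9.87435 / 3.28035 = 3.01015
The outcome is not rare, so the OR lies further from 1 than the RR.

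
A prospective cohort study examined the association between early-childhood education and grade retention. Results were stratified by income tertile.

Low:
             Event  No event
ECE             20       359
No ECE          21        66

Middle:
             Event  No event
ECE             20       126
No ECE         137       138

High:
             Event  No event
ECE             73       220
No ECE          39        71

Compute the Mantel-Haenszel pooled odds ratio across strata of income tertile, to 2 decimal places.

0.28

OR_MH = Σ(aᵢdᵢ/nᵢ) / Σ(bᵢcᵢ/nᵢ), where nᵢ is the stratum total.
Stratum 1 (Low): n = 466; a·d/n = 20·66/466 = 2.8326; b·c/n = 359·21/466 = 16.1781
Stratum 2 (Middle): n = 421; a·d/n = 20·138/421 = 6.5558; b·c/n = 126·137/421 = 41.0024
Stratum 3 (High): n = 403; a·d/n = 73·71/403 = 12.8610; b·c/n = 220·39/403 = 21.2903
OR_MH = (2.8326 + 6.5558 + 12.8610) / (16.1781 + 41.0024 + 21.2903) = 22.2495 / 78.4708 = 0.28354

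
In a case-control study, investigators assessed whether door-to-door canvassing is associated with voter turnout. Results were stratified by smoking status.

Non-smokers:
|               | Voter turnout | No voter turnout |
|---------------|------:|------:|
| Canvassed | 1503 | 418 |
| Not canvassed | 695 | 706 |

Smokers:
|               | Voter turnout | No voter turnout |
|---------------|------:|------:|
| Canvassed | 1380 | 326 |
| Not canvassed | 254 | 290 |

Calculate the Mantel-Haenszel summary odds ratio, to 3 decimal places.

4.002

OR_MH = Σ(aᵢdᵢ/nᵢ) / Σ(bᵢcᵢ/nᵢ), where nᵢ is the stratum total.
Stratum 1 (Non-smokers): n = 3322; a·d/n = 1503·706/3322 = 319.4214; b·c/n = 418·695/3322 = 87.4503
Stratum 2 (Smokers): n = 2250; a·d/n = 1380·290/2250 = 177.8667; b·c/n = 326·254/2250 = 36.8018
OR_MH = (319.4214 + 177.8667) / (87.4503 + 36.8018) = 497.2881 / 124.2521 = 4.00225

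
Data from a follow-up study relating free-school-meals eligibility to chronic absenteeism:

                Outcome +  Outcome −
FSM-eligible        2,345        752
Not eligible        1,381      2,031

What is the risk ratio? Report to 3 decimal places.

Cells: a = 2345, b = 752, c = 1381, d = 2031.
Risk in exposed = 2345/3097 = 0.75718; risk in unexposed = 1381/3412 = 0.40475.
RR = 0.75718 / 0.40475 = 1.87076
The risk among the exposed is 1.87 times that among the unexposed.

1.871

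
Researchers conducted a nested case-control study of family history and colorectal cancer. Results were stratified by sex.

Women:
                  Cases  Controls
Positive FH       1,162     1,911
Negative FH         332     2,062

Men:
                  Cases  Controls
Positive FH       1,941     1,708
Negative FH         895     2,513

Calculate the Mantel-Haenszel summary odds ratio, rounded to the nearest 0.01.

OR_MH = Σ(aᵢdᵢ/nᵢ) / Σ(bᵢcᵢ/nᵢ), where nᵢ is the stratum total.
Stratum 1 (Women): n = 5467; a·d/n = 1162·2062/5467 = 438.2740; b·c/n = 1911·332/5467 = 116.0512
Stratum 2 (Men): n = 7057; a·d/n = 1941·2513/7057 = 691.1907; b·c/n = 1708·895/7057 = 216.6161
OR_MH = (438.2740 + 691.1907) / (116.0512 + 216.6161) = 1129.4647 / 332.6673 = 3.39518

3.40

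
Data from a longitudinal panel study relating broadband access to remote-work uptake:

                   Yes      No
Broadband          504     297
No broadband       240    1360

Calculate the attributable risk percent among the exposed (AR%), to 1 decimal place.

76.2

Cells: a = 504, b = 297, c = 240, d = 1360.
Risk in exposed = 504/801 = 0.62921; risk in unexposed = 240/1600 = 0.15000.
RR = 0.62921/0.15000 = 4.19476
AR% = (RR − 1)/RR × 100 = (4.19476 − 1)/4.19476 × 100 = 76.1607%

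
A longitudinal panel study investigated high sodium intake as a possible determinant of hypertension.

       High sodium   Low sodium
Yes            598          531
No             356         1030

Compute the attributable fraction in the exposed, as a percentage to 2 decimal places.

45.73

Reading the table with exposure as columns: a = 598 (High sodium, case), b = 356 (High sodium, non-case), c = 531 (Low sodium, case), d = 1030.
Risk in exposed = 598/954 = 0.62683; risk in unexposed = 531/1561 = 0.34017.
RR = 0.62683/0.34017 = 1.84273
AR% = (RR − 1)/RR × 100 = (1.84273 − 1)/1.84273 × 100 = 45.7326%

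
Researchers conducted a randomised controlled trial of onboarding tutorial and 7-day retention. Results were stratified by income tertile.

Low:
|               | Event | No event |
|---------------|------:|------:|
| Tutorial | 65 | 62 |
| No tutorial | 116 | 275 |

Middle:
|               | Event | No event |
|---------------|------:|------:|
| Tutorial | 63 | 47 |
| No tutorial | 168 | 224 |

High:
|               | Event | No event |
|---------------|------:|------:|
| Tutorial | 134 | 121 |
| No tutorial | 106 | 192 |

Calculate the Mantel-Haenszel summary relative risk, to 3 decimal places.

1.494

RR_MH = Σ(aᵢ·n₀ᵢ/nᵢ) / Σ(cᵢ·n₁ᵢ/nᵢ), with n₁ᵢ = aᵢ+bᵢ (exposed), n₀ᵢ = cᵢ+dᵢ (unexposed), nᵢ = n₁ᵢ+n₀ᵢ.
Stratum 1 (Low): n₁ = 127, n₀ = 391, n = 518; a·n₀/n = 65·391/518 = 49.0637; c·n₁/n = 116·127/518 = 28.4402
Stratum 2 (Middle): n₁ = 110, n₀ = 392, n = 502; a·n₀/n = 63·392/502 = 49.1952; c·n₁/n = 168·110/502 = 36.8127
Stratum 3 (High): n₁ = 255, n₀ = 298, n = 553; a·n₀/n = 134·298/553 = 72.2098; c·n₁/n = 106·255/553 = 48.8788
RR_MH = (49.0637 + 49.1952 + 72.2098) / (28.4402 + 36.8127 + 48.8788) = 170.4687 / 114.1317 = 1.49361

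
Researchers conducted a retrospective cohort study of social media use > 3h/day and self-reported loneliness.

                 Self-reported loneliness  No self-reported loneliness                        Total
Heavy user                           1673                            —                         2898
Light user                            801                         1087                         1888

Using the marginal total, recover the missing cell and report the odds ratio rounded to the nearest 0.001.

The missing cell is in the exposed row: 2898 − 1673 = 1225.
So a = 1673, b = 1225, c = 801, d = 1087.
OR = (a·d)/(b·c) = (1673 × 1087) / (1225 × 801) = 1818551 / 981225 = 1.85335

1.853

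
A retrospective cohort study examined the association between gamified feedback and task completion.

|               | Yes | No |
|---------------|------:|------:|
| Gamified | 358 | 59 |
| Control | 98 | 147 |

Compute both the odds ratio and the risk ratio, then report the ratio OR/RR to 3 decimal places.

Cells: a = 358, b = 59, c = 98, d = 147.
OR = (358·147)/(59·98) = 52626/5782 = 9.10169
Risk in exposed = 358/417 = 0.85851; risk in unexposed = 98/245 = 0.40000; RR = 2.14628
OR/RR = 9.10169 / 2.14628 = 4.24068
The outcome is not rare, so the OR lies further from 1 than the RR.

4.241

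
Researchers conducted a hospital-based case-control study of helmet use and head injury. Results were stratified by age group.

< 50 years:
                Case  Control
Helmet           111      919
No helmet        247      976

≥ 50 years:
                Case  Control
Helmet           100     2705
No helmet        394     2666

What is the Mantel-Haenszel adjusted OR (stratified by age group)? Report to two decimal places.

0.33

OR_MH = Σ(aᵢdᵢ/nᵢ) / Σ(bᵢcᵢ/nᵢ), where nᵢ is the stratum total.
Stratum 1 (< 50 years): n = 2253; a·d/n = 111·976/2253 = 48.0852; b·c/n = 919·247/2253 = 100.7514
Stratum 2 (≥ 50 years): n = 5865; a·d/n = 100·2666/5865 = 45.4561; b·c/n = 2705·394/5865 = 181.7170
OR_MH = (48.0852 + 45.4561) / (100.7514 + 181.7170) = 93.5413 / 282.4684 = 0.33116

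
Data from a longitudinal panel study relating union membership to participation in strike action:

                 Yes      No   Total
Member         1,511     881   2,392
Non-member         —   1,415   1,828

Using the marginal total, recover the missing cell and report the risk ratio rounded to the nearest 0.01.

2.80

The missing cell is in the unexposed row: 1828 − 1415 = 413.
So a = 1511, b = 881, c = 413, d = 1415.
RR = [a/(a+b)] / [c/(c+d)] = (1511/2392) / (413/1828) = 0.63169/0.22593 = 2.79595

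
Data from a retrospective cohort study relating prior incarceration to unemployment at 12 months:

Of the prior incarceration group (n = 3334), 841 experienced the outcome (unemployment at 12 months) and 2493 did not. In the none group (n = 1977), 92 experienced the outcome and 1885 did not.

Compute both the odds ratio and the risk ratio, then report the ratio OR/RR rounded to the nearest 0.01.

From the description: a = 841, b = 2493, c = 92, d = 1885.
OR = (841·1885)/(2493·92) = 1585285/229356 = 6.91190
Risk in exposed = 841/3334 = 0.25225; risk in unexposed = 92/1977 = 0.04654; RR = 5.42062
OR/RR = 6.91190 / 5.42062 = 1.27511
The outcome is not rare, so the OR lies further from 1 than the RR.

1.28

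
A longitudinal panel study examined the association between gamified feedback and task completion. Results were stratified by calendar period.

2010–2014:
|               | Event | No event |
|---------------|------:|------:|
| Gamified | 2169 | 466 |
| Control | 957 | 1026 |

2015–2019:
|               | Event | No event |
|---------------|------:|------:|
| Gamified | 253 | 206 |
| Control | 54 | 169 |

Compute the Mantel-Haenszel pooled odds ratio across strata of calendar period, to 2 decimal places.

4.82

OR_MH = Σ(aᵢdᵢ/nᵢ) / Σ(bᵢcᵢ/nᵢ), where nᵢ is the stratum total.
Stratum 1 (2010–2014): n = 4618; a·d/n = 2169·1026/4618 = 481.8956; b·c/n = 466·957/4618 = 96.5704
Stratum 2 (2015–2019): n = 682; a·d/n = 253·169/682 = 62.6935; b·c/n = 206·54/682 = 16.3109
OR_MH = (481.8956 + 62.6935) / (96.5704 + 16.3109) = 544.5892 / 112.8812 = 4.82444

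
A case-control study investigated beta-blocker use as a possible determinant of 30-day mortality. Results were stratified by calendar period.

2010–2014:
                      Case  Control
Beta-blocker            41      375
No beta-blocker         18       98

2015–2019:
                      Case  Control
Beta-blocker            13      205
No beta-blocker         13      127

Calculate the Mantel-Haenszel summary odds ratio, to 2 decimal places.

OR_MH = Σ(aᵢdᵢ/nᵢ) / Σ(bᵢcᵢ/nᵢ), where nᵢ is the stratum total.
Stratum 1 (2010–2014): n = 532; a·d/n = 41·98/532 = 7.5526; b·c/n = 375·18/532 = 12.6880
Stratum 2 (2015–2019): n = 358; a·d/n = 13·127/358 = 4.6117; b·c/n = 205·13/358 = 7.4441
OR_MH = (7.5526 + 4.6117) / (12.6880 + 7.4441) = 12.1644 / 20.1321 = 0.60423

0.60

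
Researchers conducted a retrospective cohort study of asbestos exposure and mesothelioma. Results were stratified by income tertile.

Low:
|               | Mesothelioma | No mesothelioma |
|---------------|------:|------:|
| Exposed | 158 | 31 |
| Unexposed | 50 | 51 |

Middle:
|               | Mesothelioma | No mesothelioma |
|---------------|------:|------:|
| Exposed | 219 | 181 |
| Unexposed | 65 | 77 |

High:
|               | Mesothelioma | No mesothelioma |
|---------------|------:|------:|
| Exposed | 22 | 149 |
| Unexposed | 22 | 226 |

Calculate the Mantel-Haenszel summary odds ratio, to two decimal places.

OR_MH = Σ(aᵢdᵢ/nᵢ) / Σ(bᵢcᵢ/nᵢ), where nᵢ is the stratum total.
Stratum 1 (Low): n = 290; a·d/n = 158·51/290 = 27.7862; b·c/n = 31·50/290 = 5.3448
Stratum 2 (Middle): n = 542; a·d/n = 219·77/542 = 31.1125; b·c/n = 181·65/542 = 21.7066
Stratum 3 (High): n = 419; a·d/n = 22·226/419 = 11.8663; b·c/n = 149·22/419 = 7.8234
OR_MH = (27.7862 + 31.1125 + 11.8663) / (5.3448 + 21.7066 + 7.8234) = 70.7651 / 34.8749 = 2.02912

2.03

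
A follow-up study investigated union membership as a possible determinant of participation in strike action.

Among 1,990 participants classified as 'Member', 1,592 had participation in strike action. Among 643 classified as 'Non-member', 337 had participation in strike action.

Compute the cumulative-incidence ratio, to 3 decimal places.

1.526

From the description: a = 1592, b = 398, c = 337, d = 306.
Risk in exposed = 1592/1990 = 0.80000; risk in unexposed = 337/643 = 0.52411.
RR = 0.80000 / 0.52411 = 1.52641
The risk among the exposed is 1.53 times that among the unexposed.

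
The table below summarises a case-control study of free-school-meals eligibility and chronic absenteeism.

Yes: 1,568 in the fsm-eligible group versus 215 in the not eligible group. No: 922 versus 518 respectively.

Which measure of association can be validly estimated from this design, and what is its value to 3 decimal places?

4.097

From the description: a = 1568, b = 922, c = 215, d = 518.
This is a case-control study: participants were sampled on outcome status, so risks in the source population cannot be estimated directly — relative risk is not valid here. The odds ratio is the appropriate measure.
OR = (a·d)/(b·c) = (1568 × 518) / (922 × 215) = 812224 / 198230 = 4.09738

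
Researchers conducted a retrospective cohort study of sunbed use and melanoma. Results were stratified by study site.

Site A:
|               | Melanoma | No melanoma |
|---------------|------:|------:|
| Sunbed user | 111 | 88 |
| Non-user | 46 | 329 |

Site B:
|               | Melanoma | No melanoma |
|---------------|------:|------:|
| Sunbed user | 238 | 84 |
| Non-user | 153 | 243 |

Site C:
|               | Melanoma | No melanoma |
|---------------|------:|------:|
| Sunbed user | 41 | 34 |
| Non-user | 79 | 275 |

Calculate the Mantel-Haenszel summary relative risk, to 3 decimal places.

2.415

RR_MH = Σ(aᵢ·n₀ᵢ/nᵢ) / Σ(cᵢ·n₁ᵢ/nᵢ), with n₁ᵢ = aᵢ+bᵢ (exposed), n₀ᵢ = cᵢ+dᵢ (unexposed), nᵢ = n₁ᵢ+n₀ᵢ.
Stratum 1 (Site A): n₁ = 199, n₀ = 375, n = 574; a·n₀/n = 111·375/574 = 72.5174; c·n₁/n = 46·199/574 = 15.9477
Stratum 2 (Site B): n₁ = 322, n₀ = 396, n = 718; a·n₀/n = 238·396/718 = 131.2646; c·n₁/n = 153·322/718 = 68.6156
Stratum 3 (Site C): n₁ = 75, n₀ = 354, n = 429; a·n₀/n = 41·354/429 = 33.8322; c·n₁/n = 79·75/429 = 13.8112
RR_MH = (72.5174 + 131.2646 + 33.8322) / (15.9477 + 68.6156 + 13.8112) = 237.6142 / 98.3745 = 2.41540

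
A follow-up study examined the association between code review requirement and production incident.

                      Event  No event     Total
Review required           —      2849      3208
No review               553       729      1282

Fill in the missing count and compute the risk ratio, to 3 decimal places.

The missing cell is in the exposed row: 3208 − 2849 = 359.
So a = 359, b = 2849, c = 553, d = 729.
RR = [a/(a+b)] / [c/(c+d)] = (359/3208) / (553/1282) = 0.11191/0.43136 = 0.25943

0.259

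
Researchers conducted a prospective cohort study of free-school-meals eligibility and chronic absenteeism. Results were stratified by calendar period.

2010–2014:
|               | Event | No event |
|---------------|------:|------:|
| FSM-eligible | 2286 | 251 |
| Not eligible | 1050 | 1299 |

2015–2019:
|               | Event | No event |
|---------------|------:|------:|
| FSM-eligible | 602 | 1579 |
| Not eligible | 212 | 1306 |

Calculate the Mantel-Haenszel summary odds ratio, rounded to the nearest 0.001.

5.679

OR_MH = Σ(aᵢdᵢ/nᵢ) / Σ(bᵢcᵢ/nᵢ), where nᵢ is the stratum total.
Stratum 1 (2010–2014): n = 4886; a·d/n = 2286·1299/4886 = 607.7597; b·c/n = 251·1050/4886 = 53.9398
Stratum 2 (2015–2019): n = 3699; a·d/n = 602·1306/3699 = 212.5472; b·c/n = 1579·212/3699 = 90.4969
OR_MH = (607.7597 + 212.5472) / (53.9398 + 90.4969) = 820.3069 / 144.4367 = 5.67935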